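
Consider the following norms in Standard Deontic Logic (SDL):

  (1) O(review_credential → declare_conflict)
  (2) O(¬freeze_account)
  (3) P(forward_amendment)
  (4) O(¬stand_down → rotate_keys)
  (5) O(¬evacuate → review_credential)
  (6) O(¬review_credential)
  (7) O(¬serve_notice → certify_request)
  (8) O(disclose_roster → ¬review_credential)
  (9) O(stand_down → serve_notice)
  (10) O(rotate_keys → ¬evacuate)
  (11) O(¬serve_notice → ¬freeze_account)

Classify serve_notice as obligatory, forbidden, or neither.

Obligatory

From premise 6 we have O(¬review_credential).
Premise 5, O(¬evacuate → review_credential), contraposes to O(¬review_credential → evacuate); with O(¬review_credential) we get O(evacuate).
Premise 10 is O(rotate_keys → ¬evacuate); contrapositively O(evacuate → ¬rotate_keys). Since O(evacuate) holds, K gives O(¬rotate_keys).
Premise 4 is O(¬stand_down → rotate_keys); contrapositively O(¬rotate_keys → stand_down). Since O(¬rotate_keys) holds, K gives O(stand_down).
Applying K to premise 9 (O(stand_down → serve_notice)) and O(stand_down) yields O(serve_notice).
Premises 1, 2, 3, 7, 8, 11 do not contribute to this derivation.
Hence serve_notice is obligatory.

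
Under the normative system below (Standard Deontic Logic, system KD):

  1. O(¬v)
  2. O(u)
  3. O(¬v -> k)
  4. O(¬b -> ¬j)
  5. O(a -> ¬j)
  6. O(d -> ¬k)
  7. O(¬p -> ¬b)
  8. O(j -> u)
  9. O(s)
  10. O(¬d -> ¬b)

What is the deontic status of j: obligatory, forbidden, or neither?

Premise 1 gives O(¬v).
With premise 3, O(¬v -> k), the K-axiom yields O(k).
The contrapositive of premise 6 (O(d -> ¬k)) is O(k -> ¬d), and O(k) is already established, so O(¬d).
From O(¬d) and premise 10, O(¬d -> ¬b), we obtain O(¬b).
Premise 4 is O(¬b -> ¬j); since O(¬b), deontic closure gives O(¬j).
Premises 2, 5, 7, 8, 9 do not contribute to this derivation.
Thus O(¬j), which is F(j): j is forbidden.

Forbidden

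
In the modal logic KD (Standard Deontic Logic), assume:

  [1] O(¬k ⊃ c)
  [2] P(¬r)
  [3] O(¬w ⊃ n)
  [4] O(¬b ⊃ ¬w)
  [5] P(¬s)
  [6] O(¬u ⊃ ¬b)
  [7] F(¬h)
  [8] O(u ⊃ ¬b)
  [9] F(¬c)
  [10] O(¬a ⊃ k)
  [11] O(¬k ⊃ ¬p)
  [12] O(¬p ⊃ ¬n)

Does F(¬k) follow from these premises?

Yes

Premises 6 and 8 are O(¬u ⊃ ¬b) and O(u ⊃ ¬b); every ideal world satisfies ¬u or u, so in either case ¬b holds — hence O(¬b).
From O(¬b) and premise 4, O(¬b ⊃ ¬w), we obtain O(¬w).
Applying K to premise 3 (O(¬w ⊃ n)) and O(¬w) yields O(n).
The contrapositive of premise 12 (O(¬p ⊃ ¬n)) is O(n ⊃ p), and O(n) is already established, so O(p).
The contrapositive of premise 11 (O(¬k ⊃ ¬p)) is O(p ⊃ k), and O(p) is already established, so O(k).
Premises 1, 2, 5, 7, 9, 10 do not contribute to this derivation.
So O(k) holds, i.e. F(¬k). The claim follows.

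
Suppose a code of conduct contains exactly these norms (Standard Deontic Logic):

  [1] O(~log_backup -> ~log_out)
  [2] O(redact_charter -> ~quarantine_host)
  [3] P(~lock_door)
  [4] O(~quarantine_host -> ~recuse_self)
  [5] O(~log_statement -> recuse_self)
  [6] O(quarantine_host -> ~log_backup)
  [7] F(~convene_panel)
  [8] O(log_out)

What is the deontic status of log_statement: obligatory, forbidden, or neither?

Obligatory

From premise 8 we have O(log_out).
Premise 1 is O(~log_backup -> ~log_out); contrapositively O(log_out -> log_backup). Since O(log_out) holds, K gives O(log_backup).
Premise 6 is O(quarantine_host -> ~log_backup); contrapositively O(log_backup -> ~quarantine_host). Since O(log_backup) holds, K gives O(~quarantine_host).
With premise 4, O(~quarantine_host -> ~recuse_self), the K-axiom yields O(~recuse_self).
The contrapositive of premise 5 (O(~log_statement -> recuse_self)) is O(~recuse_self -> log_statement), and O(~recuse_self) is already established, so O(log_statement).
Premises 2, 3, 7 do not contribute to this derivation.
Hence log_statement is obligatory.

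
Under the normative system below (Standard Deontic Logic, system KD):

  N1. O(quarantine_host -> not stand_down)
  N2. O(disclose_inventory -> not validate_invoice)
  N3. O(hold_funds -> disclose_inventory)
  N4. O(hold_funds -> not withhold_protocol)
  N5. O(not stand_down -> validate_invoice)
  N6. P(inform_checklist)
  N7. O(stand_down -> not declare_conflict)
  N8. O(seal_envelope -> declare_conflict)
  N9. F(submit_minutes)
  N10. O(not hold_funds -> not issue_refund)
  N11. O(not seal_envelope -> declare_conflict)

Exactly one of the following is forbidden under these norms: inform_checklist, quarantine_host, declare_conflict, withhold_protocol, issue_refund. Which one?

Premises 8 and 11 are O(seal_envelope -> declare_conflict) and O(not seal_envelope -> declare_conflict); every ideal world satisfies seal_envelope or not seal_envelope, so in either case declare_conflict holds — hence O(declare_conflict).
Premise 7, O(stand_down -> not declare_conflict), contraposes to O(declare_conflict -> not stand_down); with O(declare_conflict) we get O(not stand_down).
With premise 5, O(not stand_down -> validate_invoice), the K-axiom yields O(validate_invoice).
Premise 2 is O(disclose_inventory -> not validate_invoice); contrapositively O(validate_invoice -> not disclose_inventory). Since O(validate_invoice) holds, K gives O(not disclose_inventory).
Premise 3 is O(hold_funds -> disclose_inventory); contrapositively O(not disclose_inventory -> not hold_funds). Since O(not disclose_inventory) holds, K gives O(not hold_funds).
From O(not hold_funds) and premise 10, O(not hold_funds -> not issue_refund), we obtain O(not issue_refund).
So O(not issue_refund) holds, i.e. issue_refund is forbidden. None of the other listed options is forbidden under the premises.

issue_refund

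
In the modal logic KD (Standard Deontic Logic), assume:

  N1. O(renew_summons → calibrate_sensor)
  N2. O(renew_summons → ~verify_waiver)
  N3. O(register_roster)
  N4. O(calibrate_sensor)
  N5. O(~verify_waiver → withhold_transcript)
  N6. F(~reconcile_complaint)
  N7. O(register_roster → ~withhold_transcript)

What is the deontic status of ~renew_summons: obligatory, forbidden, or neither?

Obligatory

Premise 3 states O(register_roster) outright.
Premise 7 is O(register_roster → ~withhold_transcript); since O(register_roster), deontic closure gives O(~withhold_transcript).
Premise 5 is O(~verify_waiver → withhold_transcript); contrapositively O(~withhold_transcript → verify_waiver). Since O(~withhold_transcript) holds, K gives O(verify_waiver).
The contrapositive of premise 2 (O(renew_summons → ~verify_waiver)) is O(verify_waiver → ~renew_summons), and O(verify_waiver) is already established, so O(~renew_summons).
Premises 1, 4, 6 do not contribute to this derivation.
Hence ~renew_summons is obligatory.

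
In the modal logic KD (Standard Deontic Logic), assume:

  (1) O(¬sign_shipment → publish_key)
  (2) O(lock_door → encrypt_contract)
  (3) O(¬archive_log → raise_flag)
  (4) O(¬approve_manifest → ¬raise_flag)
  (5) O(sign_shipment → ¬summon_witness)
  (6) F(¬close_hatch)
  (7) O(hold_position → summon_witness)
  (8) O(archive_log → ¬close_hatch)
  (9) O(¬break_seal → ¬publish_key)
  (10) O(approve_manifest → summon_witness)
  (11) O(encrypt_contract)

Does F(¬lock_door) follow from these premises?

No

Premise 2 is O(lock_door → encrypt_contract); even if O(encrypt_contract) held, inferring O(lock_door) would be affirming the consequent — invalid.
No other premise forces O(lock_door). An ideal world satisfying every premise can still have ¬lock_door true, so F(¬lock_door) is not derivable.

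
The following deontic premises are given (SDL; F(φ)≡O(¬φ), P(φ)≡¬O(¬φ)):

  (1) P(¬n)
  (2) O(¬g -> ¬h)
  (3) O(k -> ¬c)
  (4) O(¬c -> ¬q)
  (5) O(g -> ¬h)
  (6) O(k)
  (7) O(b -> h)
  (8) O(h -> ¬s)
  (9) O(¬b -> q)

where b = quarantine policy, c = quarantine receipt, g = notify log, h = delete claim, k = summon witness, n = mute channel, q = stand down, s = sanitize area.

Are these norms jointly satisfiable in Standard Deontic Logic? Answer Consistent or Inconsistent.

Premises 2 and 5 cover both cases: O(¬g -> ¬h) and O(g -> ¬h). Since ¬g ∨ g is a tautology, O(¬h) follows.
The contrapositive of premise 7 (O(b -> h)) is O(¬h -> ¬b), and O(¬h) is already established, so O(¬b).
Applying K to premise 9 (O(¬b -> q)) and O(¬b) yields O(q).
Premise 4 is O(¬c -> ¬q); contrapositively O(q -> c). Since O(q) holds, K gives O(c).
Premise 3, O(k -> ¬c), contraposes to O(c -> ¬k); with O(c) we get O(¬k).
But premise 6 directly asserts O(k).
We now have both O(¬k) and O(k) — k is simultaneously obligatory and forbidden, violating the D-axiom.

Inconsistent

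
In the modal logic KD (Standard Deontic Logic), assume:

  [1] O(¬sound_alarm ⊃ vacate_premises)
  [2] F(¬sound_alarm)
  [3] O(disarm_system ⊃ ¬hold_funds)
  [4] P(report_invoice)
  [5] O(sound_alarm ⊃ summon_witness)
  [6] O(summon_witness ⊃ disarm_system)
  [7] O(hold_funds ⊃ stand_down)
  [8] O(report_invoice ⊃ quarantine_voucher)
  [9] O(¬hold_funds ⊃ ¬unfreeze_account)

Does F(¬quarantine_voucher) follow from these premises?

Premise 8 is O(report_invoice ⊃ quarantine_voucher), but O(report_invoice) is not derivable from the premises (the permission P(report_invoice) asserts only ¬O(¬report_invoice), not O(report_invoice)), so it does not yield O(quarantine_voucher).
No other premise forces O(quarantine_voucher). An ideal world satisfying every premise can still have ¬quarantine_voucher true, so F(¬quarantine_voucher) is not derivable.

No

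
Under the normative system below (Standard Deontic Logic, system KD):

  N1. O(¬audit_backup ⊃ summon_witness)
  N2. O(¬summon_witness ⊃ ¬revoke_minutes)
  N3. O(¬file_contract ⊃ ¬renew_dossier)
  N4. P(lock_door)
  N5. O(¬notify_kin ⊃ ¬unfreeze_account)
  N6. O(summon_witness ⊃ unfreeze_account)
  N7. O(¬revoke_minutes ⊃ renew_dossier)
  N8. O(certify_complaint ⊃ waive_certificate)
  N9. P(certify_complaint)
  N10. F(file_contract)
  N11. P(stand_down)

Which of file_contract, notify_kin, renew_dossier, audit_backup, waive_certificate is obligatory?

notify_kin

F(file_contract) at premise 10 means O(¬file_contract).
From O(¬file_contract) and premise 3, O(¬file_contract ⊃ ¬renew_dossier), we obtain O(¬renew_dossier).
Premise 7 is O(¬revoke_minutes ⊃ renew_dossier); contrapositively O(¬renew_dossier ⊃ revoke_minutes). Since O(¬renew_dossier) holds, K gives O(revoke_minutes).
The contrapositive of premise 2 (O(¬summon_witness ⊃ ¬revoke_minutes)) is O(revoke_minutes ⊃ summon_witness), and O(revoke_minutes) is already established, so O(summon_witness).
Applying K to premise 6 (O(summon_witness ⊃ unfreeze_account)) and O(summon_witness) yields O(unfreeze_account).
The contrapositive of premise 5 (O(¬notify_kin ⊃ ¬unfreeze_account)) is O(unfreeze_account ⊃ notify_kin), and O(unfreeze_account) is already established, so O(notify_kin).
So O(notify_kin) holds — notify_kin is obligatory. None of the other listed options is made obligatory by any chain of premises.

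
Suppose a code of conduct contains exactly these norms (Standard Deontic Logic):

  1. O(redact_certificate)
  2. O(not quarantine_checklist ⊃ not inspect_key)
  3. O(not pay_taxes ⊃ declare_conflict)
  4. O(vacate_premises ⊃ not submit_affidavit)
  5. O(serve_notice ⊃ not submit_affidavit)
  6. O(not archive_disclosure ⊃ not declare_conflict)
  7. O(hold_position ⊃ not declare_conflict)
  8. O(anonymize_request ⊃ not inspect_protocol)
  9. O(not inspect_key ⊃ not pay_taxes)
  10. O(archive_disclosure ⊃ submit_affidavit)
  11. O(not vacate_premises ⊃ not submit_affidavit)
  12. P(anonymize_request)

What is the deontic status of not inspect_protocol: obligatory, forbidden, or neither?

Neither

Premise 8 is O(anonymize_request ⊃ not inspect_protocol), but O(anonymize_request) is not derivable from the premises (the permission P(anonymize_request) asserts only not O(not anonymize_request), not O(anonymize_request)), so it does not yield O(not inspect_protocol).
No premise or chain of K-axiom applications forces O(not inspect_protocol), and none forces O(inspect_protocol). So not inspect_protocol is neither obligatory nor forbidden under these norms.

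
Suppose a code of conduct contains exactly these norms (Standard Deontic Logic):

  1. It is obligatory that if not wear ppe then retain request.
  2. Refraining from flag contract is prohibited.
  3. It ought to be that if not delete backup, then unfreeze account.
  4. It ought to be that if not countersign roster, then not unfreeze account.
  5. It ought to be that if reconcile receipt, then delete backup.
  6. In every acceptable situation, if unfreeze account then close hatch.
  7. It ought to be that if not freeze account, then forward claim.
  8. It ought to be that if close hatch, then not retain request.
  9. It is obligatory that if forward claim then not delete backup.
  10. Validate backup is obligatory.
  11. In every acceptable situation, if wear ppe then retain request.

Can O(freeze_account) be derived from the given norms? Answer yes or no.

Premises 1 and 11 are O(¬wear_ppe → retain_request) and O(wear_ppe → retain_request); every ideal world satisfies ¬wear_ppe or wear_ppe, so in either case retain_request holds — hence O(retain_request).
Premise 8 is O(close_hatch → ¬retain_request); contrapositively O(retain_request → ¬close_hatch). Since O(retain_request) holds, K gives O(¬close_hatch).
Premise 6 is O(unfreeze_account → close_hatch); contrapositively O(¬close_hatch → ¬unfreeze_account). Since O(¬close_hatch) holds, K gives O(¬unfreeze_account).
Premise 3 is O(¬delete_backup → unfreeze_account); contrapositively O(¬unfreeze_account → delete_backup). Since O(¬unfreeze_account) holds, K gives O(delete_backup).
The contrapositive of premise 9 (O(forward_claim → ¬delete_backup)) is O(delete_backup → ¬forward_claim), and O(delete_backup) is already established, so O(¬forward_claim).
Premise 7, O(¬freeze_account → forward_claim), contraposes to O(¬forward_claim → freeze_account); with O(¬forward_claim) we get O(freeze_account).
Premises 2, 4, 5, 10 do not contribute to this derivation.
So O(freeze_account) follows.

Yes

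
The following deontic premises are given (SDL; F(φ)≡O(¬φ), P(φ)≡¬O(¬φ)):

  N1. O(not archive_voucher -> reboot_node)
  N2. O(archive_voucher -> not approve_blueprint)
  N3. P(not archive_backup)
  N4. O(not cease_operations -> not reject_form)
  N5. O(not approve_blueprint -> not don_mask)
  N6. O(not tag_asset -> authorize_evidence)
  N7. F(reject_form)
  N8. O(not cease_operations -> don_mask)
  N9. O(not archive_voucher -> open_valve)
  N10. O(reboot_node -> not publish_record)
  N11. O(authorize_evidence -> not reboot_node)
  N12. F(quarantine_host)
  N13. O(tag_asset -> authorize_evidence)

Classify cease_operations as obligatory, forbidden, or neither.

Obligatory

Premises 6 and 13 cover both cases: O(not tag_asset -> authorize_evidence) and O(tag_asset -> authorize_evidence). Since not tag_asset ∨ tag_asset is a tautology, O(authorize_evidence) follows.
From O(authorize_evidence) and premise 11, O(authorize_evidence -> not reboot_node), we obtain O(not reboot_node).
Premise 1, O(not archive_voucher -> reboot_node), contraposes to O(not reboot_node -> archive_voucher); with O(not reboot_node) we get O(archive_voucher).
Premise 2 is O(archive_voucher -> not approve_blueprint); since O(archive_voucher), deontic closure gives O(not approve_blueprint).
Applying K to premise 5 (O(not approve_blueprint -> not don_mask)) and O(not approve_blueprint) yields O(not don_mask).
Premise 8, O(not cease_operations -> don_mask), contraposes to O(not don_mask -> cease_operations); with O(not don_mask) we get O(cease_operations).
Premises 3, 4, 7, 9, 10, 12 do not contribute to this derivation.
Hence cease_operations is obligatory.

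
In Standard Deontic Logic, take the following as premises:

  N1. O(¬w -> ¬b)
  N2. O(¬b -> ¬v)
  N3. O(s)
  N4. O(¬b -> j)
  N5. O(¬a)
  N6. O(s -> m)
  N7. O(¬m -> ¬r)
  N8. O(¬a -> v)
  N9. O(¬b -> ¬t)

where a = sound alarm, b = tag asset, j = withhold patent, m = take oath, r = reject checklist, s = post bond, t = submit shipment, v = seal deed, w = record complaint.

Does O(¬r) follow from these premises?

Premise 7 is O(¬m -> ¬r), but O(¬m) is not derivable from the premises, so it does not yield O(¬r).
No other premise forces O(¬r). An ideal world satisfying every premise can still have ¬r false, so O(¬r) is not derivable.

No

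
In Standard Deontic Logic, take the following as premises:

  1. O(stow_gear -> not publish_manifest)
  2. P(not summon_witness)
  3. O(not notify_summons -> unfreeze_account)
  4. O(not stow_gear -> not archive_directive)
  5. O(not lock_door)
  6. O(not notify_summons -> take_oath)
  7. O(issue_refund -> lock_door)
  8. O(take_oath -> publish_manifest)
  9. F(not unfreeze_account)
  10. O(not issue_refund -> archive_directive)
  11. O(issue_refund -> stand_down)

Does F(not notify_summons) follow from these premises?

Yes

From premise 5 we have O(not lock_door).
Premise 7 is O(issue_refund -> lock_door); contrapositively O(not lock_door -> not issue_refund). Since O(not lock_door) holds, K gives O(not issue_refund).
Applying K to premise 10 (O(not issue_refund -> archive_directive)) and O(not issue_refund) yields O(archive_directive).
Premise 4, O(not stow_gear -> not archive_directive), contraposes to O(archive_directive -> stow_gear); with O(archive_directive) we get O(stow_gear).
Applying K to premise 1 (O(stow_gear -> not publish_manifest)) and O(stow_gear) yields O(not publish_manifest).
The contrapositive of premise 8 (O(take_oath -> publish_manifest)) is O(not publish_manifest -> not take_oath), and O(not publish_manifest) is already established, so O(not take_oath).
Premise 6 is O(not notify_summons -> take_oath); contrapositively O(not take_oath -> notify_summons). Since O(not take_oath) holds, K gives O(notify_summons).
Premises 2, 3, 9, 11 do not contribute to this derivation.
So O(notify_summons) holds, i.e. F(not notify_summons). The claim follows.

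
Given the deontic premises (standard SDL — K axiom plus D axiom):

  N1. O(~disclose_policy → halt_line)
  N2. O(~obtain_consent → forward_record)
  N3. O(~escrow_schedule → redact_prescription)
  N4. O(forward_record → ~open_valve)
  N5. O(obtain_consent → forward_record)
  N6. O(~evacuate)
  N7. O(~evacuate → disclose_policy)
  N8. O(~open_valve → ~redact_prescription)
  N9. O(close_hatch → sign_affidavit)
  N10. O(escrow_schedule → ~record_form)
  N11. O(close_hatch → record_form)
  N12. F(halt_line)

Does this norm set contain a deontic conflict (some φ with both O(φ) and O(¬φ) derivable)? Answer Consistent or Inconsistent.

Consistent

Premise 1 is O(~disclose_policy → halt_line), but O(~disclose_policy) is not derivable from the premises, so it does not yield O(halt_line).
So O(halt_line) is not derivable, and the apparent clash with O(~halt_line) does not arise.
A world satisfying every obligation exists (e.g. close_hatch=false, disclose_policy=true, escrow_schedule=true, evacuate=false, forward_record=true, halt_line=false, obtain_consent=false, open_valve=false, record_form=false, redact_prescription=false, sign_affidavit=false); no atom is both obligatory and forbidden, so the set is consistent.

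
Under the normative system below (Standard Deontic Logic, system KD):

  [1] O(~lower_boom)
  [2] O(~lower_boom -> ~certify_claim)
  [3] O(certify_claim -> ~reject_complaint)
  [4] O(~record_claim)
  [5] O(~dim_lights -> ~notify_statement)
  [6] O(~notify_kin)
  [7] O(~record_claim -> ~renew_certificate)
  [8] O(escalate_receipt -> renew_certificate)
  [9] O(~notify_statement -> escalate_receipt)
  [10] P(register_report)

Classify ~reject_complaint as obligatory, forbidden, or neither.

Neither

Premise 3 is O(certify_claim -> ~reject_complaint), but O(certify_claim) is not derivable from the premises, so it does not yield O(~reject_complaint).
No premise or chain of K-axiom applications forces O(~reject_complaint), and none forces O(reject_complaint). So ~reject_complaint is neither obligatory nor forbidden under these norms.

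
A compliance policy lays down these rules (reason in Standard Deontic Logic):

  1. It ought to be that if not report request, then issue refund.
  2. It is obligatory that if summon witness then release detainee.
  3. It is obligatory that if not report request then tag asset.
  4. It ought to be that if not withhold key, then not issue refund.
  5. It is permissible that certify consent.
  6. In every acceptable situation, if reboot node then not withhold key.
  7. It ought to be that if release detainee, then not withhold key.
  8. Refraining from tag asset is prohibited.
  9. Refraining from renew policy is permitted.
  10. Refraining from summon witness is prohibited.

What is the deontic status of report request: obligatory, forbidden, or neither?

F(¬summon_witness) at premise 10 means O(summon_witness).
From O(summon_witness) and premise 2, O(summon_witness → release_detainee), we obtain O(release_detainee).
With premise 7, O(release_detainee → ¬withhold_key), the K-axiom yields O(¬withhold_key).
From O(¬withhold_key) and premise 4, O(¬withhold_key → ¬issue_refund), we obtain O(¬issue_refund).
Premise 1, O(¬report_request → issue_refund), contraposes to O(¬issue_refund → report_request); with O(¬issue_refund) we get O(report_request).
Premises 3, 5, 6, 8, 9 do not contribute to this derivation.
Hence report_request is obligatory.

Obligatory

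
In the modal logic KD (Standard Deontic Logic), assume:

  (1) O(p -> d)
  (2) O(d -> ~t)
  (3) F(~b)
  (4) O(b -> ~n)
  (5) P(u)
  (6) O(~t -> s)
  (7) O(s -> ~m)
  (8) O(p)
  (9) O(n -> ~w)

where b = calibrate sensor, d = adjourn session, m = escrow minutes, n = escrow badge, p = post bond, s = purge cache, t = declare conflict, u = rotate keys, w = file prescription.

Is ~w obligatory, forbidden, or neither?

Premise 9 is O(n -> ~w), but O(n) is not derivable from the premises, so it does not yield O(~w).
No premise or chain of K-axiom applications forces O(~w), and none forces O(w). So ~w is neither obligatory nor forbidden under these norms.

Neither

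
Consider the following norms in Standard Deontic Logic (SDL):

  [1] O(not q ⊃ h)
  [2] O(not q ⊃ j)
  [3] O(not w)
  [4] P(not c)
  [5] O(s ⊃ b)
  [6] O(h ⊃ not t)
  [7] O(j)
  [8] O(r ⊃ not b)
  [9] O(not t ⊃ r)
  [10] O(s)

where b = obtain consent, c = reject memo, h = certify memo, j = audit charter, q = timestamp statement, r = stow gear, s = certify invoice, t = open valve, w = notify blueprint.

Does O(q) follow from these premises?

Premise 10 states O(s) outright.
Applying K to premise 5 (O(s ⊃ b)) and O(s) yields O(b).
Premise 8 is O(r ⊃ not b); contrapositively O(b ⊃ not r). Since O(b) holds, K gives O(not r).
The contrapositive of premise 9 (O(not t ⊃ r)) is O(not r ⊃ t), and O(not r) is already established, so O(t).
Premise 6, O(h ⊃ not t), contraposes to O(t ⊃ not h); with O(t) we get O(not h).
Premise 1 is O(not q ⊃ h); contrapositively O(not h ⊃ q). Since O(not h) holds, K gives O(q).
Premises 2, 3, 4, 7 do not contribute to this derivation.
So O(q) follows.

Yes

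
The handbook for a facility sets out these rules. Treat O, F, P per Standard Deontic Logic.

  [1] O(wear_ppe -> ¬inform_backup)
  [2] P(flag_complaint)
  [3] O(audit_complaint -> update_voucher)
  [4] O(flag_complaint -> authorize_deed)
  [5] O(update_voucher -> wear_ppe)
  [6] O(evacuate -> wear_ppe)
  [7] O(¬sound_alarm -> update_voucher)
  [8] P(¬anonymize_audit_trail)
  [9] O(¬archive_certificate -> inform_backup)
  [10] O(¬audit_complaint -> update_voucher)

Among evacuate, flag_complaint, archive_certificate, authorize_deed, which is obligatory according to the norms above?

By case analysis on ¬audit_complaint: premise 10 gives O(¬audit_complaint -> update_voucher) and premise 3 gives O(audit_complaint -> update_voucher), so O(update_voucher) either way.
With premise 5, O(update_voucher -> wear_ppe), the K-axiom yields O(wear_ppe).
With premise 1, O(wear_ppe -> ¬inform_backup), the K-axiom yields O(¬inform_backup).
Premise 9, O(¬archive_certificate -> inform_backup), contraposes to O(¬inform_backup -> archive_certificate); with O(¬inform_backup) we get O(archive_certificate).
So O(archive_certificate) holds — archive_certificate is obligatory. None of the other listed options is made obligatory by any chain of premises.

archive_certificate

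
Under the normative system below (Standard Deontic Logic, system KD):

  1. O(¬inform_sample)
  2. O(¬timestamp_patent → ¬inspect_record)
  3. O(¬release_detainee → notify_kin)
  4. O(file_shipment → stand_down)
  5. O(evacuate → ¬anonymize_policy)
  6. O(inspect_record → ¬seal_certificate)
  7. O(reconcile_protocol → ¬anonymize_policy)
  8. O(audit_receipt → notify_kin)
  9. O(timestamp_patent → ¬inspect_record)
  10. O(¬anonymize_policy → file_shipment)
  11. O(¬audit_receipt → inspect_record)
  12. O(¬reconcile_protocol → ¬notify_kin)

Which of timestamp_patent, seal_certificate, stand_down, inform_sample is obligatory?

stand_down

Premises 9 and 2 are O(timestamp_patent → ¬inspect_record) and O(¬timestamp_patent → ¬inspect_record); every ideal world satisfies timestamp_patent or ¬timestamp_patent, so in either case ¬inspect_record holds — hence O(¬inspect_record).
Premise 11 is O(¬audit_receipt → inspect_record); contrapositively O(¬inspect_record → audit_receipt). Since O(¬inspect_record) holds, K gives O(audit_receipt).
Applying K to premise 8 (O(audit_receipt → notify_kin)) and O(audit_receipt) yields O(notify_kin).
Premise 12, O(¬reconcile_protocol → ¬notify_kin), contraposes to O(notify_kin → reconcile_protocol); with O(notify_kin) we get O(reconcile_protocol).
With premise 7, O(reconcile_protocol → ¬anonymize_policy), the K-axiom yields O(¬anonymize_policy).
Premise 10 is O(¬anonymize_policy → file_shipment); since O(¬anonymize_policy), deontic closure gives O(file_shipment).
Premise 4 is O(file_shipment → stand_down); since O(file_shipment), deontic closure gives O(stand_down).
So O(stand_down) holds — stand_down is obligatory. None of the other listed options is made obligatory by any chain of premises.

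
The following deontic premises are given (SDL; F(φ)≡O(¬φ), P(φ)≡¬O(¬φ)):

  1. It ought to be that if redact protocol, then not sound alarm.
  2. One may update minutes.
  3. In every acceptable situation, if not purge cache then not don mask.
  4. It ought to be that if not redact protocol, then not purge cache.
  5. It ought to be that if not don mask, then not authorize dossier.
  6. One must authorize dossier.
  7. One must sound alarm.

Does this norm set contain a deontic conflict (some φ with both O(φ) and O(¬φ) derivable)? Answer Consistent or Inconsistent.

Inconsistent

Premise 6 states O(authorize_dossier) outright.
Premise 5, O(¬don_mask → ¬authorize_dossier), contraposes to O(authorize_dossier → don_mask); with O(authorize_dossier) we get O(don_mask).
Premise 3 is O(¬purge_cache → ¬don_mask); contrapositively O(don_mask → purge_cache). Since O(don_mask) holds, K gives O(purge_cache).
Premise 4, O(¬redact_protocol → ¬purge_cache), contraposes to O(purge_cache → redact_protocol); with O(purge_cache) we get O(redact_protocol).
Premise 1 is O(redact_protocol → ¬sound_alarm); since O(redact_protocol), deontic closure gives O(¬sound_alarm).
However, premise 7 gives O(sound_alarm).
We now have both O(¬sound_alarm) and O(sound_alarm) — sound_alarm is simultaneously obligatory and forbidden, violating the D-axiom.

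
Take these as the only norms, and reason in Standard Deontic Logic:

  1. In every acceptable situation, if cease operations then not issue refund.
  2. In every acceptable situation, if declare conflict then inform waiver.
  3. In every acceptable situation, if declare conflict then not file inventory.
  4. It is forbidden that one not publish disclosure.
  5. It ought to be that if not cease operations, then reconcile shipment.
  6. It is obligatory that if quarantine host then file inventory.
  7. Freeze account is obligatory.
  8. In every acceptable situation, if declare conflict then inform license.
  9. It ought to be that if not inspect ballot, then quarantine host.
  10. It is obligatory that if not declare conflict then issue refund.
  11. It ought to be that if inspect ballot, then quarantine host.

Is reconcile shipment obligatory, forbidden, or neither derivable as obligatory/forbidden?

Obligatory

By case analysis on inspect_ballot: premise 11 gives O(inspect_ballot → quarantine_host) and premise 9 gives O(¬inspect_ballot → quarantine_host), so O(quarantine_host) either way.
With premise 6, O(quarantine_host → file_inventory), the K-axiom yields O(file_inventory).
Premise 3, O(declare_conflict → ¬file_inventory), contraposes to O(file_inventory → ¬declare_conflict); with O(file_inventory) we get O(¬declare_conflict).
With premise 10, O(¬declare_conflict → issue_refund), the K-axiom yields O(issue_refund).
Premise 1, O(cease_operations → ¬issue_refund), contraposes to O(issue_refund → ¬cease_operations); with O(issue_refund) we get O(¬cease_operations).
With premise 5, O(¬cease_operations → reconcile_shipment), the K-axiom yields O(reconcile_shipment).
Premises 2, 4, 7, 8 do not contribute to this derivation.
Hence reconcile_shipment is obligatory.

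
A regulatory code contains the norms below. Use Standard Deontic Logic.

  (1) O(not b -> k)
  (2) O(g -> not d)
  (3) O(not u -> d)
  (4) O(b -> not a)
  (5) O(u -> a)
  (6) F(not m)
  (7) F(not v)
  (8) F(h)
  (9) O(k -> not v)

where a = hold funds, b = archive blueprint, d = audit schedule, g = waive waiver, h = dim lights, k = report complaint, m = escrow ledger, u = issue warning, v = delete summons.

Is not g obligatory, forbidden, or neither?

Premise 7 is F(not v), i.e. O(v).
Premise 9 is O(k -> not v); contrapositively O(v -> not k). Since O(v) holds, K gives O(not k).
Premise 1 is O(not b -> k); contrapositively O(not k -> b). Since O(not k) holds, K gives O(b).
Applying K to premise 4 (O(b -> not a)) and O(b) yields O(not a).
Premise 5 is O(u -> a); contrapositively O(not a -> not u). Since O(not a) holds, K gives O(not u).
Applying K to premise 3 (O(not u -> d)) and O(not u) yields O(d).
Premise 2, O(g -> not d), contraposes to O(d -> not g); with O(d) we get O(not g).
Premises 6, 8 do not contribute to this derivation.
Hence not g is obligatory.

Obligatory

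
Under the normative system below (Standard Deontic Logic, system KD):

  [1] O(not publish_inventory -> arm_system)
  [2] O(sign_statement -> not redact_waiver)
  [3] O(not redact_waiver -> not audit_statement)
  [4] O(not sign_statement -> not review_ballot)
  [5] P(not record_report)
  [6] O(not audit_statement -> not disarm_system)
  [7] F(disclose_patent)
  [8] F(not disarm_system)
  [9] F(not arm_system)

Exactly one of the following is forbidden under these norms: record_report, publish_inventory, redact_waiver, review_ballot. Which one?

Premise 8 is F(not disarm_system), i.e. O(disarm_system).
The contrapositive of premise 6 (O(not audit_statement -> not disarm_system)) is O(disarm_system -> audit_statement), and O(disarm_system) is already established, so O(audit_statement).
Premise 3, O(not redact_waiver -> not audit_statement), contraposes to O(audit_statement -> redact_waiver); with O(audit_statement) we get O(redact_waiver).
The contrapositive of premise 2 (O(sign_statement -> not redact_waiver)) is O(redact_waiver -> not sign_statement), and O(redact_waiver) is already established, so O(not sign_statement).
Applying K to premise 4 (O(not sign_statement -> not review_ballot)) and O(not sign_statement) yields O(not review_ballot).
So O(not review_ballot) holds, i.e. review_ballot is forbidden. None of the other listed options is forbidden under the premises.

review_ballot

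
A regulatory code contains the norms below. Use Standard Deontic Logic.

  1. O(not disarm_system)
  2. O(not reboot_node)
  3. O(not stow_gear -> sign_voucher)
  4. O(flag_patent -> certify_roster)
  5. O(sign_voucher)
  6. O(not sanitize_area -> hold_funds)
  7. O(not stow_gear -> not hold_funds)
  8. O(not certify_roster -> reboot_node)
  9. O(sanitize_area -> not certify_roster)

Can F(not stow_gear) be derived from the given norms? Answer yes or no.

Yes

From premise 2 we have O(not reboot_node).
The contrapositive of premise 8 (O(not certify_roster -> reboot_node)) is O(not reboot_node -> certify_roster), and O(not reboot_node) is already established, so O(certify_roster).
Premise 9, O(sanitize_area -> not certify_roster), contraposes to O(certify_roster -> not sanitize_area); with O(certify_roster) we get O(not sanitize_area).
From O(not sanitize_area) and premise 6, O(not sanitize_area -> hold_funds), we obtain O(hold_funds).
Premise 7 is O(not stow_gear -> not hold_funds); contrapositively O(hold_funds -> stow_gear). Since O(hold_funds) holds, K gives O(stow_gear).
Premises 1, 3, 4, 5 do not contribute to this derivation.
So O(stow_gear) holds, i.e. F(not stow_gear). The claim follows.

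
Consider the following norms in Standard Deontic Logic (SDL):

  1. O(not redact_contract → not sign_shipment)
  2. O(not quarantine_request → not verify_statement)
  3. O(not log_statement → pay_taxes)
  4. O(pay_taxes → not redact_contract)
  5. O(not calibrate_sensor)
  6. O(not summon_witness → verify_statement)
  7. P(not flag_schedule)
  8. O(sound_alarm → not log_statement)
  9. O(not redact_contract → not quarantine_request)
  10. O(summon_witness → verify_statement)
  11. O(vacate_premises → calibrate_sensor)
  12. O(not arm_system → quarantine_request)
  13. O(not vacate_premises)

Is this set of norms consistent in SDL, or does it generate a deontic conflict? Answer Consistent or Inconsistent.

Consistent

Premise 11 is O(vacate_premises → calibrate_sensor), but O(vacate_premises) is not derivable from the premises, so it does not yield O(calibrate_sensor).
So O(calibrate_sensor) is not derivable, and the apparent clash with O(not calibrate_sensor) does not arise.
A world satisfying every obligation exists (e.g. arm_system=false, calibrate_sensor=false, flag_schedule=false, log_statement=true, pay_taxes=false, quarantine_request=true, redact_contract=true, sign_shipment=false, sound_alarm=false, summon_witness=false, vacate_premises=false, verify_statement=true); no atom is both obligatory and forbidden, so the set is consistent.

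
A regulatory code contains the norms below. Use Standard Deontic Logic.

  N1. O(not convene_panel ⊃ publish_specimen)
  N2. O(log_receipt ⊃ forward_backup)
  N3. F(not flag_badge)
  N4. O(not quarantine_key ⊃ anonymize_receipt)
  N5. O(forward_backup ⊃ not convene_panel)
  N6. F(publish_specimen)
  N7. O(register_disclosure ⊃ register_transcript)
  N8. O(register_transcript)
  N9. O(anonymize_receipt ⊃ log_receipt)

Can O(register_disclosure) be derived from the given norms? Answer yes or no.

No

Premise 7 is O(register_disclosure ⊃ register_transcript); even if O(register_transcript) held, inferring O(register_disclosure) would be affirming the consequent — invalid.
No other premise forces O(register_disclosure). An ideal world satisfying every premise can still have register_disclosure false, so O(register_disclosure) is not derivable.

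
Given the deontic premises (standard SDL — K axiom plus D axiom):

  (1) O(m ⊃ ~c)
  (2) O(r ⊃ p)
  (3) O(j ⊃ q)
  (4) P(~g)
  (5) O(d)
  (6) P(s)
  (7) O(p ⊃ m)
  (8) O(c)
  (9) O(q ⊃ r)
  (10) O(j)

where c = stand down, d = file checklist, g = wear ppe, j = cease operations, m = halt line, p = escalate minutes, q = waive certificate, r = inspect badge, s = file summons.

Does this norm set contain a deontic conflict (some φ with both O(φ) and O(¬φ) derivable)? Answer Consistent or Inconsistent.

Premise 8 states O(c) outright.
The contrapositive of premise 1 (O(m ⊃ ~c)) is O(c ⊃ ~m), and O(c) is already established, so O(~m).
Premise 7, O(p ⊃ m), contraposes to O(~m ⊃ ~p); with O(~m) we get O(~p).
Premise 2 is O(r ⊃ p); contrapositively O(~p ⊃ ~r). Since O(~p) holds, K gives O(~r).
Premise 9, O(q ⊃ r), contraposes to O(~r ⊃ ~q); with O(~r) we get O(~q).
Premise 3 is O(j ⊃ q); contrapositively O(~q ⊃ ~j). Since O(~q) holds, K gives O(~j).
However, premise 10 gives O(j).
We now have both O(~j) and O(j) — j is simultaneously obligatory and forbidden, violating the D-axiom.

Inconsistent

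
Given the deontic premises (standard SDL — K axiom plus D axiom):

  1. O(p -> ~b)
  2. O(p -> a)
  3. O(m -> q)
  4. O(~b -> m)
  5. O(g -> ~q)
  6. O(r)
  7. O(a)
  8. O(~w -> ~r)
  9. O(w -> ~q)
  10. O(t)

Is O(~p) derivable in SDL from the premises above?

Yes

From premise 6 we have O(r).
Premise 8 is O(~w -> ~r); contrapositively O(r -> w). Since O(r) holds, K gives O(w).
Applying K to premise 9 (O(w -> ~q)) and O(w) yields O(~q).
Premise 3 is O(m -> q); contrapositively O(~q -> ~m). Since O(~q) holds, K gives O(~m).
The contrapositive of premise 4 (O(~b -> m)) is O(~m -> b), and O(~m) is already established, so O(b).
Premise 1 is O(p -> ~b); contrapositively O(b -> ~p). Since O(b) holds, K gives O(~p).
Premises 2, 5, 7, 10 do not contribute to this derivation.
So O(~p) follows.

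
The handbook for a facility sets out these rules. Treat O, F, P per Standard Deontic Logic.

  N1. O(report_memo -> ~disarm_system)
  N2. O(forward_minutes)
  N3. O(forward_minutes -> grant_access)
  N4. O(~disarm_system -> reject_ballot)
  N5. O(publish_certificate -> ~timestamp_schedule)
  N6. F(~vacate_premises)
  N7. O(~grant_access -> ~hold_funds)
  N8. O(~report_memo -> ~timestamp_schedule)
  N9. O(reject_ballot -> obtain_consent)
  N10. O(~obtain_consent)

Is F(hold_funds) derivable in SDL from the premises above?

No

Premise 7 is O(~grant_access -> ~hold_funds), but O(~grant_access) is not derivable from the premises, so it does not yield O(~hold_funds).
No other premise forces O(~hold_funds). An ideal world satisfying every premise can still have hold_funds true, so F(hold_funds) is not derivable.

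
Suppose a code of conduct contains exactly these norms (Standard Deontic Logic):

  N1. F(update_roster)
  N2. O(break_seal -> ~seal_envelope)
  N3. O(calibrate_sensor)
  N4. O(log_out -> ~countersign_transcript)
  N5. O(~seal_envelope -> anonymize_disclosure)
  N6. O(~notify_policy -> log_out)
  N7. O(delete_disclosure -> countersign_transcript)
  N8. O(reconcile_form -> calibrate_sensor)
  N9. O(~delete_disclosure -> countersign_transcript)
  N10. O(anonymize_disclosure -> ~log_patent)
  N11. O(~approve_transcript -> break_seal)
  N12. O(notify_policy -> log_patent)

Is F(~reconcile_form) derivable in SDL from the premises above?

No

Premise 8 is O(reconcile_form -> calibrate_sensor); even if O(calibrate_sensor) held, inferring O(reconcile_form) would be affirming the consequent — invalid.
No other premise forces O(reconcile_form). An ideal world satisfying every premise can still have ~reconcile_form true, so F(~reconcile_form) is not derivable.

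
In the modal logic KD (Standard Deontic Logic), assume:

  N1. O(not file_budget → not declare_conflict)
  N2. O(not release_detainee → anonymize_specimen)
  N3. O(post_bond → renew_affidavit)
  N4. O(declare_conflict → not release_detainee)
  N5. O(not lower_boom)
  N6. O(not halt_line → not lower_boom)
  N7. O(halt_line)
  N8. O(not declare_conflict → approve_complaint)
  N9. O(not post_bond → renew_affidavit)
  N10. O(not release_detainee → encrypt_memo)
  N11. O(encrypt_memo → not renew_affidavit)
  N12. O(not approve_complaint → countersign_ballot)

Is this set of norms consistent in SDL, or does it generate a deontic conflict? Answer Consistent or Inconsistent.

Premise 6 is O(not halt_line → not lower_boom); even if O(not lower_boom) held, inferring O(not halt_line) would be affirming the consequent — invalid.
So O(not halt_line) is not derivable, and the apparent clash with O(halt_line) does not arise.
A world satisfying every obligation exists (e.g. anonymize_specimen=false, approve_complaint=true, countersign_ballot=false, declare_conflict=false, encrypt_memo=false, file_budget=false, halt_line=true, lower_boom=false, post_bond=false, release_detainee=true, renew_affidavit=true); no atom is both obligatory and forbidden, so the set is consistent.

Consistent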